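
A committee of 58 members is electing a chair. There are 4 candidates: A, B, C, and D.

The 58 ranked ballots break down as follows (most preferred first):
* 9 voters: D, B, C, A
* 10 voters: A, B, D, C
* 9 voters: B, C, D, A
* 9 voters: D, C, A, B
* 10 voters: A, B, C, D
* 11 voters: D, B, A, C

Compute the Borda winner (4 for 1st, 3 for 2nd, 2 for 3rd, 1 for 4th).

A: 9×1 + 10×4 + 9×1 + 9×2 + 10×4 + 11×2 = 138
B: 9×3 + 10×3 + 9×4 + 9×1 + 10×3 + 11×3 = 165
C: 9×2 + 10×1 + 9×3 + 9×3 + 10×2 + 11×1 = 113
D: 9×4 + 10×2 + 9×2 + 9×4 + 10×1 + 11×4 = 164

B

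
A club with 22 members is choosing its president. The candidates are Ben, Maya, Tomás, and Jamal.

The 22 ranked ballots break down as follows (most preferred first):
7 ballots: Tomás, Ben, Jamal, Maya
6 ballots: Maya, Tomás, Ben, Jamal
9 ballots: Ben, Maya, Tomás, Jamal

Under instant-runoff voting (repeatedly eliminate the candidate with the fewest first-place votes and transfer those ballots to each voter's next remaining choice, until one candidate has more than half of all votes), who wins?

Round 1: Ben 9, Maya 6, Tomás 7, Jamal 0. Jamal eliminated.
Round 2: Ben 9, Maya 6, Tomás 7. Maya eliminated.
Round 3: Ben 9, Tomás 13. Tomás has a majority (≥12).

Tomás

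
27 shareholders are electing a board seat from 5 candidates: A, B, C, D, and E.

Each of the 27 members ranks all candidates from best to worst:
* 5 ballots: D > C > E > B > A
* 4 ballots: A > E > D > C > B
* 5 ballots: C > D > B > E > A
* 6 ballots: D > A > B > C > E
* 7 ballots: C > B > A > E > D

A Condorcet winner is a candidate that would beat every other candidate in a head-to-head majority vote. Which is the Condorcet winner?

D

D vs A: 16–11
D vs B: 20–7
D vs C: 15–12
D vs E: 16–11
D beats every other candidate.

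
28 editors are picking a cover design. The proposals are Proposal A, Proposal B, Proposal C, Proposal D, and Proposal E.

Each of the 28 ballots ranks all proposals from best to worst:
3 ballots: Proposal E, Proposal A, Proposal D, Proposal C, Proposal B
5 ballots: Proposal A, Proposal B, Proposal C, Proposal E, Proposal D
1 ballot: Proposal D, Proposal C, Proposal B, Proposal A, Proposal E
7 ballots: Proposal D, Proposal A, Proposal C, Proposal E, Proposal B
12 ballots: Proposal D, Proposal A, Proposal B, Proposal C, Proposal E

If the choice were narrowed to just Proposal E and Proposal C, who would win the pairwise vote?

Proposal E is ranked above Proposal C on 3 ballots; Proposal C above Proposal E on 25.

Proposal C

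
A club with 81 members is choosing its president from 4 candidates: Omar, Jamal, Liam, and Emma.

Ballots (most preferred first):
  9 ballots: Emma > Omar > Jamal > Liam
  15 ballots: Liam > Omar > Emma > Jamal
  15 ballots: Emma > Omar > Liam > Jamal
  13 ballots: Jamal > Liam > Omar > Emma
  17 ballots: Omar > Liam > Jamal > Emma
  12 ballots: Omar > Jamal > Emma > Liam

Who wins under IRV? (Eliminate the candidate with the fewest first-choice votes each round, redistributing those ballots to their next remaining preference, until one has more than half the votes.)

Omar

Round 1: Omar 29, Jamal 13, Liam 15, Emma 24. Jamal eliminated.
Round 2: Omar 29, Liam 28, Emma 24. Emma eliminated.
Round 3: Omar 53, Liam 28. Omar has a majority (≥41).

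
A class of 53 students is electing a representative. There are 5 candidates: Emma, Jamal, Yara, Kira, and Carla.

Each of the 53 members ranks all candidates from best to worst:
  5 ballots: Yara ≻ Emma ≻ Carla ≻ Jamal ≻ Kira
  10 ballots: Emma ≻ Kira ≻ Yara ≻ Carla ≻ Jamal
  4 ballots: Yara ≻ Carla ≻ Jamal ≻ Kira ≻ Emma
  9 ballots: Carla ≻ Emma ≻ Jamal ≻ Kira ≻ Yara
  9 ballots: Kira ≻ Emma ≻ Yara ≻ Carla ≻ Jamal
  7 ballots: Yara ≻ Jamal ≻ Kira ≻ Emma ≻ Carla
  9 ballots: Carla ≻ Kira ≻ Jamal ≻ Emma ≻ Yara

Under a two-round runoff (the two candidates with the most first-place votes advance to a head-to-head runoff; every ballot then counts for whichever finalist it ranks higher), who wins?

Round 1 first-place votes: Emma 10, Jamal 0, Yara 16, Kira 9, Carla 18. Carla and Yara advance.
Runoff: Carla is ranked above Yara on 18 ballots, Yara above Carla on 35.

Yara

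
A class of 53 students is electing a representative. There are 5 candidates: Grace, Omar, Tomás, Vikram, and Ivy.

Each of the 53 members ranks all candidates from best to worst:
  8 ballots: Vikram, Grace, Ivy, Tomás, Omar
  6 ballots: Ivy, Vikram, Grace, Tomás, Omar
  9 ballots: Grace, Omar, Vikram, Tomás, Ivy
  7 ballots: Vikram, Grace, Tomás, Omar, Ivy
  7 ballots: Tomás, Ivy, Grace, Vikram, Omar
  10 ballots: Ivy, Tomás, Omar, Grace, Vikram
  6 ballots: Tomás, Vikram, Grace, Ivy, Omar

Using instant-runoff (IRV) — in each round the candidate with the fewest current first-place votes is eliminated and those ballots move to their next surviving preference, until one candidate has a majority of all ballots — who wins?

Vikram

Round 1: Grace 9, Omar 0, Tomás 13, Vikram 15, Ivy 16. Omar eliminated.
Round 2: Grace 9, Tomás 13, Vikram 15, Ivy 16. Grace eliminated.
Round 3: Tomás 13, Vikram 24, Ivy 16. Tomás eliminated.
Round 4: Vikram 30, Ivy 23. Vikram has a majority (≥27).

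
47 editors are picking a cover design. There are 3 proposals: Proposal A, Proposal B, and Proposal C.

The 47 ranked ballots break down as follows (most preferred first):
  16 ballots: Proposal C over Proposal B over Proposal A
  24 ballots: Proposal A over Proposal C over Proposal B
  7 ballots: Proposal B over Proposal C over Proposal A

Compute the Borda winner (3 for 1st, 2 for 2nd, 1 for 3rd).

Proposal A: 16×1 + 24×3 + 7×1 = 95
Proposal B: 16×2 + 24×1 + 7×3 = 77
Proposal C: 16×3 + 24×2 + 7×2 = 110

Proposal C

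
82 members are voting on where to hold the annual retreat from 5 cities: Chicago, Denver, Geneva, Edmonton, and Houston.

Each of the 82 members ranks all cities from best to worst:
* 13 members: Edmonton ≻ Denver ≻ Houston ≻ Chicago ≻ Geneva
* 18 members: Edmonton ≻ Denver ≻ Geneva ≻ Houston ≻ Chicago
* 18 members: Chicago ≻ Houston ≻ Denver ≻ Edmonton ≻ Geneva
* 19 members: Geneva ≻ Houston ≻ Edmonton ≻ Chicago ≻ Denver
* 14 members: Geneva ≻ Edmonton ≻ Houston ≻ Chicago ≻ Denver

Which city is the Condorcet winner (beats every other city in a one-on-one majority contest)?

Edmonton

Edmonton vs Chicago: 64–18
Edmonton vs Denver: 64–18
Edmonton vs Geneva: 49–33
Edmonton vs Houston: 45–37
Edmonton beats every other city.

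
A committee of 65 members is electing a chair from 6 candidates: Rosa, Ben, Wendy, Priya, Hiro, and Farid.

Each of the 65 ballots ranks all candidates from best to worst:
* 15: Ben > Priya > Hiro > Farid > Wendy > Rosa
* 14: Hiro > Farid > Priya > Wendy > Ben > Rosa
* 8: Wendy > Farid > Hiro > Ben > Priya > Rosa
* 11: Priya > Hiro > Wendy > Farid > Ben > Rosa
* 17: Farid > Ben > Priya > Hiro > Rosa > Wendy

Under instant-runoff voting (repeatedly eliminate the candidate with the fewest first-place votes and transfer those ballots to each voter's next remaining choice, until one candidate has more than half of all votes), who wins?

Hiro

Round 1: Rosa 0, Ben 15, Wendy 8, Priya 11, Hiro 14, Farid 17. Rosa eliminated.
Round 2: Ben 15, Wendy 8, Priya 11, Hiro 14, Farid 17. Wendy eliminated.
Round 3: Ben 15, Priya 11, Hiro 14, Farid 25. Priya eliminated.
Round 4: Ben 15, Hiro 25, Farid 25. Ben eliminated.
Round 5: Hiro 40, Farid 25. Hiro has a majority (≥33).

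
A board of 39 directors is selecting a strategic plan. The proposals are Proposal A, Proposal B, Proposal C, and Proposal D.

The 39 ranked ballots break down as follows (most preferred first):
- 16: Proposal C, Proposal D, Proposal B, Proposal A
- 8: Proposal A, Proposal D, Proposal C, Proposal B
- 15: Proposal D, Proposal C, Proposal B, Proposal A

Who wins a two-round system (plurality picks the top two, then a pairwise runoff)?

Round 1 first-place votes: Proposal A 8, Proposal B 0, Proposal C 16, Proposal D 15. Proposal C and Proposal D advance.
Runoff: Proposal C is ranked above Proposal D on 16 ballots, Proposal D above Proposal C on 23.

Proposal D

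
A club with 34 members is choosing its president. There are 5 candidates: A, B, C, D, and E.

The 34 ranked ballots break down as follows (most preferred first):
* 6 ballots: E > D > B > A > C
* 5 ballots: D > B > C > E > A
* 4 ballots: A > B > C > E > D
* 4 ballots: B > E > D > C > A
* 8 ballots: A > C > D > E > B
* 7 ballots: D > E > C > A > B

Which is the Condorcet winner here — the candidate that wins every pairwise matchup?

D vs A: 22–12
D vs B: 26–8
D vs C: 22–12
D vs E: 20–14
D beats every other candidate.

D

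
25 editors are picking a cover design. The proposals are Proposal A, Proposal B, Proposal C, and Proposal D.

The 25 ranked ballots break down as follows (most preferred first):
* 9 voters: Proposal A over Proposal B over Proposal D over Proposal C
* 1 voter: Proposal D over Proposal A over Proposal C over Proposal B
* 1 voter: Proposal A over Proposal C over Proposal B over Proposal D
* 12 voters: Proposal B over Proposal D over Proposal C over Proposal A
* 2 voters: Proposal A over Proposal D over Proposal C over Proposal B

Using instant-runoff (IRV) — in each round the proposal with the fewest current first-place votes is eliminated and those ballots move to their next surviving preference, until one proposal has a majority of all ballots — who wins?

Round 1: Proposal A 12, Proposal B 12, Proposal C 0, Proposal D 1. Proposal C eliminated.
Round 2: Proposal A 12, Proposal B 12, Proposal D 1. Proposal D eliminated.
Round 3: Proposal A 13, Proposal B 12. Proposal A has a majority (≥13).

Proposal A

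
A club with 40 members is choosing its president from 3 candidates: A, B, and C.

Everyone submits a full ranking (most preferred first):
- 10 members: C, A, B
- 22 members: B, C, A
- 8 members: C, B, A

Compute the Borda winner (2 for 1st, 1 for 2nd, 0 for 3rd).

C

A: 10×1 + 22×0 + 8×0 = 10
B: 10×0 + 22×2 + 8×1 = 52
C: 10×2 + 22×1 + 8×2 = 58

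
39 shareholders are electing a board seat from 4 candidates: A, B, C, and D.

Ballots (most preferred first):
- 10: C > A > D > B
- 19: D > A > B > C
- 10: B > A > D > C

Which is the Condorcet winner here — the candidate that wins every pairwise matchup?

A vs B: 29–10
A vs C: 29–10
A vs D: 20–19
A beats every other candidate.

A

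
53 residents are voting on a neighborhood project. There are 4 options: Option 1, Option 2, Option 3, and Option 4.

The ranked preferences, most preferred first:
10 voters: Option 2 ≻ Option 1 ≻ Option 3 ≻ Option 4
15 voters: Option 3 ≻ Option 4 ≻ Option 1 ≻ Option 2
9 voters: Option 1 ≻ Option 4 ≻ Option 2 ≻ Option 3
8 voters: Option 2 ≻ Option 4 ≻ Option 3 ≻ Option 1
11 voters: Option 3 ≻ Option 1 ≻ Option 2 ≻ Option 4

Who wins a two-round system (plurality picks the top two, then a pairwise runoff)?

Option 2

Round 1 first-place votes: Option 1 9, Option 2 18, Option 3 26, Option 4 0. Option 3 and Option 2 advance.
Runoff: Option 3 is ranked above Option 2 on 26 ballots, Option 2 above Option 3 on 27.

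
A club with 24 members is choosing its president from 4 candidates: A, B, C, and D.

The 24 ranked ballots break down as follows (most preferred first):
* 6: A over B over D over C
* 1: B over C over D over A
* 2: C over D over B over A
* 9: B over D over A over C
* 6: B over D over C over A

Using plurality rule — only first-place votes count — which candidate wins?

First-place votes: A 6, B 16, C 2, D 0.

B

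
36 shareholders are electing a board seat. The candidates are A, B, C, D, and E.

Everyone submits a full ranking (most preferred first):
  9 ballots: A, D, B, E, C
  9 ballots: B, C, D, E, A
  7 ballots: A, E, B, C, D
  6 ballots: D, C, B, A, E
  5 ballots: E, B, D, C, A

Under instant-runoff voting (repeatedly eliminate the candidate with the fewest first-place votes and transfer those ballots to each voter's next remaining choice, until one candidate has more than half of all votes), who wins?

Round 1: A 16, B 9, C 0, D 6, E 5. C eliminated.
Round 2: A 16, B 9, D 6, E 5. E eliminated.
Round 3: A 16, B 14, D 6. D eliminated.
Round 4: A 16, B 20. B has a majority (≥19).

B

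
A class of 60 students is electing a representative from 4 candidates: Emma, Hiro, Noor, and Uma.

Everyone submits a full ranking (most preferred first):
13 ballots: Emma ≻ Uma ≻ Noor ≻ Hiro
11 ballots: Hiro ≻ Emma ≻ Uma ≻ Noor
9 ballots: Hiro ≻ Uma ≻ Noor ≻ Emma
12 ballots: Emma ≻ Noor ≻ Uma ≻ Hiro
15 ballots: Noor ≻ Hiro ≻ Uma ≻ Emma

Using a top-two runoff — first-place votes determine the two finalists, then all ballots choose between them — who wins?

Round 1 first-place votes: Emma 25, Hiro 20, Noor 15, Uma 0. Emma and Hiro advance.
Runoff: Emma is ranked above Hiro on 25 ballots, Hiro above Emma on 35.

Hiro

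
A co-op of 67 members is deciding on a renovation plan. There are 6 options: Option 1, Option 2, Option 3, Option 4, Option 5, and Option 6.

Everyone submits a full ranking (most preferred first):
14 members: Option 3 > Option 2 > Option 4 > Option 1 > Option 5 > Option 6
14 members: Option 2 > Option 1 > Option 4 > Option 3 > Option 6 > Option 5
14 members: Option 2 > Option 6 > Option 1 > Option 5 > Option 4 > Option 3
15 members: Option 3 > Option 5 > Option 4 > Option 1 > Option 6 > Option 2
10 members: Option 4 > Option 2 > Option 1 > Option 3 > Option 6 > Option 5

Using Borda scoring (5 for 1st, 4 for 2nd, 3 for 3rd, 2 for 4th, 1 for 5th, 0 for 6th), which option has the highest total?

Option 2

Option 1: 14×2 + 14×4 + 14×3 + 15×2 + 10×3 = 186
Option 2: 14×4 + 14×5 + 14×5 + 15×0 + 10×4 = 236
Option 3: 14×5 + 14×2 + 14×0 + 15×5 + 10×2 = 193
Option 4: 14×3 + 14×3 + 14×1 + 15×3 + 10×5 = 193
Option 5: 14×1 + 14×0 + 14×2 + 15×4 + 10×0 = 102
Option 6: 14×0 + 14×1 + 14×4 + 15×1 + 10×1 = 95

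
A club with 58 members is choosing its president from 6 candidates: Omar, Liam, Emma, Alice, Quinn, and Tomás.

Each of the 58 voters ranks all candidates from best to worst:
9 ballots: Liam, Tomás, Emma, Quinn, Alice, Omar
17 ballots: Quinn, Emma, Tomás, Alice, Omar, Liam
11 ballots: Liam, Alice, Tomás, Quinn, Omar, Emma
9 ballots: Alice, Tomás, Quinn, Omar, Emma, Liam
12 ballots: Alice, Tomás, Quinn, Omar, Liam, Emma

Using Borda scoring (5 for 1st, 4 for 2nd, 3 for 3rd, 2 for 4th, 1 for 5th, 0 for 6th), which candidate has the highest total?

Omar: 9×0 + 17×1 + 11×1 + 9×2 + 12×2 = 70
Liam: 9×5 + 17×0 + 11×5 + 9×0 + 12×1 = 112
Emma: 9×3 + 17×4 + 11×0 + 9×1 + 12×0 = 104
Alice: 9×1 + 17×2 + 11×4 + 9×5 + 12×5 = 192
Quinn: 9×2 + 17×5 + 11×2 + 9×3 + 12×3 = 188
Tomás: 9×4 + 17×3 + 11×3 + 9×4 + 12×4 = 204

Tomás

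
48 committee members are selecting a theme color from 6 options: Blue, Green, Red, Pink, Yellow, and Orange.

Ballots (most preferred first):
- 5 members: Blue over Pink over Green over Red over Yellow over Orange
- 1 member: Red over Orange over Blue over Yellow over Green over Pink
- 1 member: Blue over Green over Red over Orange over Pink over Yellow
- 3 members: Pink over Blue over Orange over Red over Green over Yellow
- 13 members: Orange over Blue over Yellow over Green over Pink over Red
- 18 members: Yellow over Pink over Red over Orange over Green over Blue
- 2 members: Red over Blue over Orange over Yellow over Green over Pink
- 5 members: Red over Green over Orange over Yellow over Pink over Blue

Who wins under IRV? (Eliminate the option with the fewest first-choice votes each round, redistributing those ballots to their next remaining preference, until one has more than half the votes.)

Round 1: Blue 6, Green 0, Red 8, Pink 3, Yellow 18, Orange 13. Green eliminated.
Round 2: Blue 6, Red 8, Pink 3, Yellow 18, Orange 13. Pink eliminated.
Round 3: Blue 9, Red 8, Yellow 18, Orange 13. Red eliminated.
Round 4: Blue 11, Yellow 18, Orange 19. Blue eliminated.
Round 5: Yellow 23, Orange 25. Orange has a majority (≥25).

Orange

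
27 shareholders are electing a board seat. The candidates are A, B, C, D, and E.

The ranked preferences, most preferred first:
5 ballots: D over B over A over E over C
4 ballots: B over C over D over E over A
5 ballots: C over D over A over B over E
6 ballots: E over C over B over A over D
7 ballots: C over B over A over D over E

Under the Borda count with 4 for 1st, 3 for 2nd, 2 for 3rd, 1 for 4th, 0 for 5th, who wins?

C

A: 5×2 + 4×0 + 5×2 + 6×1 + 7×2 = 40
B: 5×3 + 4×4 + 5×1 + 6×2 + 7×3 = 69
C: 5×0 + 4×3 + 5×4 + 6×3 + 7×4 = 78
D: 5×4 + 4×2 + 5×3 + 6×0 + 7×1 = 50
E: 5×1 + 4×1 + 5×0 + 6×4 + 7×0 = 33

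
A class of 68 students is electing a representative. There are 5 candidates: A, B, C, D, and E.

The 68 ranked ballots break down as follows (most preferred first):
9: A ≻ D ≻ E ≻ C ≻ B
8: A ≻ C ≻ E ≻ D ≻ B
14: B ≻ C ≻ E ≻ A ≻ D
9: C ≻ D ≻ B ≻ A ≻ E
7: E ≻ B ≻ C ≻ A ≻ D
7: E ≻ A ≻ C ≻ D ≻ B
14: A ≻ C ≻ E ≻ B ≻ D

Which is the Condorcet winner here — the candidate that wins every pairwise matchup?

A vs B: 38–30
A vs C: 38–30
A vs D: 59–9
A vs E: 40–28
A beats every other candidate.

A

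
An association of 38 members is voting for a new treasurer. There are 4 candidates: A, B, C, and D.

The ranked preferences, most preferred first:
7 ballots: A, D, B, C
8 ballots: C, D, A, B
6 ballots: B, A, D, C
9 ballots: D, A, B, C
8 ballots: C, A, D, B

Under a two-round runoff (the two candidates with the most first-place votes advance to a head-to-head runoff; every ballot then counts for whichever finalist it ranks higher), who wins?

D

Round 1 first-place votes: A 7, B 6, C 16, D 9. C and D advance.
Runoff: C is ranked above D on 16 ballots, D above C on 22.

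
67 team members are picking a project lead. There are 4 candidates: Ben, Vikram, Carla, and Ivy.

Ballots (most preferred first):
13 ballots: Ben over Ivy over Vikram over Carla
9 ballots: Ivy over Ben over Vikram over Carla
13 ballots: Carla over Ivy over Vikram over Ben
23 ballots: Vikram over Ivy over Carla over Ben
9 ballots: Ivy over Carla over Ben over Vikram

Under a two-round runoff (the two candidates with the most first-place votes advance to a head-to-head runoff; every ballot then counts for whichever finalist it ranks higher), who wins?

Round 1 first-place votes: Ben 13, Vikram 23, Carla 13, Ivy 18. Vikram and Ivy advance.
Runoff: Vikram is ranked above Ivy on 23 ballots, Ivy above Vikram on 44.

Ivy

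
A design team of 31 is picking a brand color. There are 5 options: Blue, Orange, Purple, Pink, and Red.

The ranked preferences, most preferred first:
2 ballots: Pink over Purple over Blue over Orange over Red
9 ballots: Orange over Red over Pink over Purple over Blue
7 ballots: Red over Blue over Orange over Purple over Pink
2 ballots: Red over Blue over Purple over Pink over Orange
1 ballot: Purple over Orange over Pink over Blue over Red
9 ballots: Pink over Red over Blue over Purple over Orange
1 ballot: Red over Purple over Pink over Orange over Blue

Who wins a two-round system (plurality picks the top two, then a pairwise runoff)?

Red

Round 1 first-place votes: Blue 0, Orange 9, Purple 1, Pink 11, Red 10. Pink and Red advance.
Runoff: Pink is ranked above Red on 12 ballots, Red above Pink on 19.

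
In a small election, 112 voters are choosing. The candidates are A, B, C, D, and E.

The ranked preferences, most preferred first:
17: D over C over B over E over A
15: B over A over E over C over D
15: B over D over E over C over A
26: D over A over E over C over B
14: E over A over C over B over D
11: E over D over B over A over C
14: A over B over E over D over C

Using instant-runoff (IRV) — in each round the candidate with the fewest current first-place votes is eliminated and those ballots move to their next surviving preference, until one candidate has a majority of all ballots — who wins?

Round 1: A 14, B 30, C 0, D 43, E 25. C eliminated.
Round 2: A 14, B 30, D 43, E 25. A eliminated.
Round 3: B 44, D 43, E 25. E eliminated.
Round 4: B 58, D 54. B has a majority (≥57).

B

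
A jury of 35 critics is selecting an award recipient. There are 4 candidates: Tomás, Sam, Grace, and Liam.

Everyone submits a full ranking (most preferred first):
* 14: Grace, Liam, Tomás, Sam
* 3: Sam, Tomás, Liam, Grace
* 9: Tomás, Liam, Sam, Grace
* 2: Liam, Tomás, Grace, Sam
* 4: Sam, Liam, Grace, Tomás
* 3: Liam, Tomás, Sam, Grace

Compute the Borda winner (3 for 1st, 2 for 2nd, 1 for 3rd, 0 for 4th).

Tomás: 14×1 + 3×2 + 9×3 + 2×2 + 4×0 + 3×2 = 57
Sam: 14×0 + 3×3 + 9×1 + 2×0 + 4×3 + 3×1 = 33
Grace: 14×3 + 3×0 + 9×0 + 2×1 + 4×1 + 3×0 = 48
Liam: 14×2 + 3×1 + 9×2 + 2×3 + 4×2 + 3×3 = 72

Liam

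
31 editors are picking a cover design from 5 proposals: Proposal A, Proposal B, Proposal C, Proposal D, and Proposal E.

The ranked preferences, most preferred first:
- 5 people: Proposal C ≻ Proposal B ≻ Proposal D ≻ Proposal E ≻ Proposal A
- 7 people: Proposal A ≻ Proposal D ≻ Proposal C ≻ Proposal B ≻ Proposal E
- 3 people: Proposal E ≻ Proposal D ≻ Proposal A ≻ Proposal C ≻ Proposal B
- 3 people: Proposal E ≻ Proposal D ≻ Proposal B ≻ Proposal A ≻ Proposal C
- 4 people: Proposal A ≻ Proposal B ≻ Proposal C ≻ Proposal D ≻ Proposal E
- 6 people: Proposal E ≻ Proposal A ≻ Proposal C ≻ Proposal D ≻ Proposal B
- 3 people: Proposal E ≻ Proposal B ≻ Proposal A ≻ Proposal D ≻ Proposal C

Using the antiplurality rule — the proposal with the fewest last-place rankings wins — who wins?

Proposal D

Last-place votes: Proposal A 5, Proposal B 9, Proposal C 6, Proposal D 0, Proposal E 11.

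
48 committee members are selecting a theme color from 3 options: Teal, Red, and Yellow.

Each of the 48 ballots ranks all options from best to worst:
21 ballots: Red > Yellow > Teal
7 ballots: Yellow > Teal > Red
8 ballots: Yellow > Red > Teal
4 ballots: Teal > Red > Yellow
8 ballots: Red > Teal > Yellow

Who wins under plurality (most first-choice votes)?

First-place votes: Teal 4, Red 29, Yellow 15.

Red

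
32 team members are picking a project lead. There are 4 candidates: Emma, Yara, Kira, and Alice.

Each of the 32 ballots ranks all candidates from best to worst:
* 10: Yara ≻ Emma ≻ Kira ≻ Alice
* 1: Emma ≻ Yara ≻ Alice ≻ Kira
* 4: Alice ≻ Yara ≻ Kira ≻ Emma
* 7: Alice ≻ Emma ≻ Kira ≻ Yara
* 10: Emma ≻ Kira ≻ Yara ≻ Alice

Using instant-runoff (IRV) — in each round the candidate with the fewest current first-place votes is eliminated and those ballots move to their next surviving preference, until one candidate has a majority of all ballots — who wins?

Round 1: Emma 11, Yara 10, Kira 0, Alice 11. Kira eliminated.
Round 2: Emma 11, Yara 10, Alice 11. Yara eliminated.
Round 3: Emma 21, Alice 11. Emma has a majority (≥17).

Emma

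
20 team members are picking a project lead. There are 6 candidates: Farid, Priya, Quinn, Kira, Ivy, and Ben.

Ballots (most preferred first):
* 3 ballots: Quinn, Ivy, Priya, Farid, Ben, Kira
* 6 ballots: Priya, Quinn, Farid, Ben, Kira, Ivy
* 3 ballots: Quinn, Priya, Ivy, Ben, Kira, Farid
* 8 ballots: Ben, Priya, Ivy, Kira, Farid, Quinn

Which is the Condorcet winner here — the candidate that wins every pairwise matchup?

Priya

Priya vs Farid: 20–0
Priya vs Quinn: 14–6
Priya vs Kira: 20–0
Priya vs Ivy: 17–3
Priya vs Ben: 12–8
Priya beats every other candidate.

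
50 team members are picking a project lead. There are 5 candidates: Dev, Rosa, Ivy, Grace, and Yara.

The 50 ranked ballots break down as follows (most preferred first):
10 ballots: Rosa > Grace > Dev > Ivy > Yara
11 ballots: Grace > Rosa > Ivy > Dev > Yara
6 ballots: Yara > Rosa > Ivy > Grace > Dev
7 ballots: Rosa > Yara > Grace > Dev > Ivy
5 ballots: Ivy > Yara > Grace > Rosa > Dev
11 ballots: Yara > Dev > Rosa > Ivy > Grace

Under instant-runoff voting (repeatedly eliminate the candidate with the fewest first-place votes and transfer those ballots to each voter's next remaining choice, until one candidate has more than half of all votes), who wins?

Round 1: Dev 0, Rosa 17, Ivy 5, Grace 11, Yara 17. Dev eliminated.
Round 2: Rosa 17, Ivy 5, Grace 11, Yara 17. Ivy eliminated.
Round 3: Rosa 17, Grace 11, Yara 22. Grace eliminated.
Round 4: Rosa 28, Yara 22. Rosa has a majority (≥26).

Rosa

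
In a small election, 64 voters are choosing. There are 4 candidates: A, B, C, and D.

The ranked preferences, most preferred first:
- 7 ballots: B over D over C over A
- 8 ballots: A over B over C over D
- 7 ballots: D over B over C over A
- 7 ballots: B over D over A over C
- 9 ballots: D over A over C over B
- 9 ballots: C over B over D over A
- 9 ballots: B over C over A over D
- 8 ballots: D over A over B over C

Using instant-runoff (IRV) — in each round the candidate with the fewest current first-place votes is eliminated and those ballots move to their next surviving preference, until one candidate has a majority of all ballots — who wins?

Round 1: A 8, B 23, C 9, D 24. A eliminated.
Round 2: B 31, C 9, D 24. C eliminated.
Round 3: B 40, D 24. B has a majority (≥33).

B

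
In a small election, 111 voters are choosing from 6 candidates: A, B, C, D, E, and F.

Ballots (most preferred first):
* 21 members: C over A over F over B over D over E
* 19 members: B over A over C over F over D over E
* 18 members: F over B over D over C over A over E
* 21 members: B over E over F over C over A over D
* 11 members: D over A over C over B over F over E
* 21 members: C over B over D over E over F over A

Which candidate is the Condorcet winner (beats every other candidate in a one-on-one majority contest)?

B vs A: 79–32
B vs C: 58–53
B vs D: 100–11
B vs E: 111–0
B vs F: 72–39
B beats every other candidate.

B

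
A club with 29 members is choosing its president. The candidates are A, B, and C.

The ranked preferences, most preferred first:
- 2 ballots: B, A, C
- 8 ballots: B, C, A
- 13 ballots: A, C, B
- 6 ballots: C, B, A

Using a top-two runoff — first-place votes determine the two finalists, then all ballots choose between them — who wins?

B

Round 1 first-place votes: A 13, B 10, C 6. A and B advance.
Runoff: A is ranked above B on 13 ballots, B above A on 16.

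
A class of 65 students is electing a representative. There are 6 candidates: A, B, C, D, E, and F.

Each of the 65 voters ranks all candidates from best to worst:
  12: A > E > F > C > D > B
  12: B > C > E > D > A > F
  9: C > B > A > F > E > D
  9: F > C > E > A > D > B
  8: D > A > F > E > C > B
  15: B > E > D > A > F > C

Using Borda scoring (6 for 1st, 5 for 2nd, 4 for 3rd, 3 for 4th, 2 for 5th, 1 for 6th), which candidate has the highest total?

E

A: 12×6 + 12×2 + 9×4 + 9×3 + 8×5 + 15×3 = 244
B: 12×1 + 12×6 + 9×5 + 9×1 + 8×1 + 15×6 = 236
C: 12×3 + 12×5 + 9×6 + 9×5 + 8×2 + 15×1 = 226
D: 12×2 + 12×3 + 9×1 + 9×2 + 8×6 + 15×4 = 195
E: 12×5 + 12×4 + 9×2 + 9×4 + 8×3 + 15×5 = 261
F: 12×4 + 12×1 + 9×3 + 9×6 + 8×4 + 15×2 = 203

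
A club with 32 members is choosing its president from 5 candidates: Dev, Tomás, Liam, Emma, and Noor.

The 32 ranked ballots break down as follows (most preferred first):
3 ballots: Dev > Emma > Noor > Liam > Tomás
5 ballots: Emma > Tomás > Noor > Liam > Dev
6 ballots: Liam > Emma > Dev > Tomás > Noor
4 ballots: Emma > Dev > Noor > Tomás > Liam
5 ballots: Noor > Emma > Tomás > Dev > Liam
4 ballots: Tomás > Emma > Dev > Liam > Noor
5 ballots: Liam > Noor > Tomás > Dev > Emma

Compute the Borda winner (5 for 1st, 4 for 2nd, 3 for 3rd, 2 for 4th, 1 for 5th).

Emma

Dev: 3×5 + 5×1 + 6×3 + 4×4 + 5×2 + 4×3 + 5×2 = 86
Tomás: 3×1 + 5×4 + 6×2 + 4×2 + 5×3 + 4×5 + 5×3 = 93
Liam: 3×2 + 5×2 + 6×5 + 4×1 + 5×1 + 4×2 + 5×5 = 88
Emma: 3×4 + 5×5 + 6×4 + 4×5 + 5×4 + 4×4 + 5×1 = 122
Noor: 3×3 + 5×3 + 6×1 + 4×3 + 5×5 + 4×1 + 5×4 = 91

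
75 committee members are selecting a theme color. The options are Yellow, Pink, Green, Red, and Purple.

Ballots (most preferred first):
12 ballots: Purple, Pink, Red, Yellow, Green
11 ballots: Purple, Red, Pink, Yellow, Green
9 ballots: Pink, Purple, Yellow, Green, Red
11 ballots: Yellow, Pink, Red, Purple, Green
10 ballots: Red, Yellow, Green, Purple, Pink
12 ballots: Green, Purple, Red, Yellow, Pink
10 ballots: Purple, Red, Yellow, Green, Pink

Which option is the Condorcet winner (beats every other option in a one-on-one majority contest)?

Purple vs Yellow: 54–21
Purple vs Pink: 55–20
Purple vs Green: 53–22
Purple vs Red: 54–21
Purple beats every other option.

Purple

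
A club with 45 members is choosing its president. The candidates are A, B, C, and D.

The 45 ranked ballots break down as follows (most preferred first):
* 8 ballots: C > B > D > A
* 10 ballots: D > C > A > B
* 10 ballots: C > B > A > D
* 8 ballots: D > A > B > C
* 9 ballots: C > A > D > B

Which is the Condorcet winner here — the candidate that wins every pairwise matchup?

C

C vs A: 37–8
C vs B: 37–8
C vs D: 27–18
C beats every other candidate.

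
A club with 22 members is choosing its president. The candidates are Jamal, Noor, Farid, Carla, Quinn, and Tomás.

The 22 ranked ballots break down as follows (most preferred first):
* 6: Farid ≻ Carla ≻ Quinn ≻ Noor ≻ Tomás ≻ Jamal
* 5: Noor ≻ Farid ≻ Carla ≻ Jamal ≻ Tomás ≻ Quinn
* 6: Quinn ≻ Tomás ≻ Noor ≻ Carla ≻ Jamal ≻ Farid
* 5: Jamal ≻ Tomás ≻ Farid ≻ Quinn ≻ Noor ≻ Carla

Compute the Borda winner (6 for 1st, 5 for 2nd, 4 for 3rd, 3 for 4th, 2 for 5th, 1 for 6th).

Farid

Jamal: 6×1 + 5×3 + 6×2 + 5×6 = 63
Noor: 6×3 + 5×6 + 6×4 + 5×2 = 82
Farid: 6×6 + 5×5 + 6×1 + 5×4 = 87
Carla: 6×5 + 5×4 + 6×3 + 5×1 = 73
Quinn: 6×4 + 5×1 + 6×6 + 5×3 = 80
Tomás: 6×2 + 5×2 + 6×5 + 5×5 = 77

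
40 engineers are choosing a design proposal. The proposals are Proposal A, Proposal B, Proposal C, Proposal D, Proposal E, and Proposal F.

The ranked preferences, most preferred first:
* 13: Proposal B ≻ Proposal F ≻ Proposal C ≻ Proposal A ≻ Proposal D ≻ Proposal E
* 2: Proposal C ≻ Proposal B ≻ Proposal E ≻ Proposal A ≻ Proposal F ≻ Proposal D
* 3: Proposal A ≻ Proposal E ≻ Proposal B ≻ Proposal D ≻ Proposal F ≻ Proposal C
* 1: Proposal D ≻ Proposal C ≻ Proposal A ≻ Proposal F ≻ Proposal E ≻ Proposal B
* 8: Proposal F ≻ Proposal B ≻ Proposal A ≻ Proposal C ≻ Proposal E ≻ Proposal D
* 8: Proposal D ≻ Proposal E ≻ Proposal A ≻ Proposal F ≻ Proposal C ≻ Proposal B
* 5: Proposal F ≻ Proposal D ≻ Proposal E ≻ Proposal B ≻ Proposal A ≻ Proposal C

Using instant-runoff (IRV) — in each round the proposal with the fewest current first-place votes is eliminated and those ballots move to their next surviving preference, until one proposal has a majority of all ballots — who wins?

Round 1: Proposal A 3, Proposal B 13, Proposal C 2, Proposal D 9, Proposal E 0, Proposal F 13. Proposal E eliminated.
Round 2: Proposal A 3, Proposal B 13, Proposal C 2, Proposal D 9, Proposal F 13. Proposal C eliminated.
Round 3: Proposal A 3, Proposal B 15, Proposal D 9, Proposal F 13. Proposal A eliminated.
Round 4: Proposal B 18, Proposal D 9, Proposal F 13. Proposal D eliminated.
Round 5: Proposal B 18, Proposal F 22. Proposal F has a majority (≥21).

Proposal F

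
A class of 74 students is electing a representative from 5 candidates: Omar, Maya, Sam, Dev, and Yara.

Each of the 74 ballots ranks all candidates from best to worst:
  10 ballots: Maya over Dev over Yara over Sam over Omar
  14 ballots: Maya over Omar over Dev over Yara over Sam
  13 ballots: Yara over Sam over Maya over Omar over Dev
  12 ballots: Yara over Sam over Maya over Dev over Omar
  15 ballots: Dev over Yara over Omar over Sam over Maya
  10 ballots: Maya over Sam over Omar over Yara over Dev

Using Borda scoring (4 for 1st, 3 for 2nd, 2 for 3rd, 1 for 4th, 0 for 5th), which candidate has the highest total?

Yara

Omar: 10×0 + 14×3 + 13×1 + 12×0 + 15×2 + 10×2 = 105
Maya: 10×4 + 14×4 + 13×2 + 12×2 + 15×0 + 10×4 = 186
Sam: 10×1 + 14×0 + 13×3 + 12×3 + 15×1 + 10×3 = 130
Dev: 10×3 + 14×2 + 13×0 + 12×1 + 15×4 + 10×0 = 130
Yara: 10×2 + 14×1 + 13×4 + 12×4 + 15×3 + 10×1 = 189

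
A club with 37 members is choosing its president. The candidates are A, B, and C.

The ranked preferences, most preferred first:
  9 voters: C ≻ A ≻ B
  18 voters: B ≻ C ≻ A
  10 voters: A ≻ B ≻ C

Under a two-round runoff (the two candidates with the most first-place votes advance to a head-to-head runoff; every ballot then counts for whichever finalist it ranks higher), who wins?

A

Round 1 first-place votes: A 10, B 18, C 9. B and A advance.
Runoff: B is ranked above A on 18 ballots, A above B on 19.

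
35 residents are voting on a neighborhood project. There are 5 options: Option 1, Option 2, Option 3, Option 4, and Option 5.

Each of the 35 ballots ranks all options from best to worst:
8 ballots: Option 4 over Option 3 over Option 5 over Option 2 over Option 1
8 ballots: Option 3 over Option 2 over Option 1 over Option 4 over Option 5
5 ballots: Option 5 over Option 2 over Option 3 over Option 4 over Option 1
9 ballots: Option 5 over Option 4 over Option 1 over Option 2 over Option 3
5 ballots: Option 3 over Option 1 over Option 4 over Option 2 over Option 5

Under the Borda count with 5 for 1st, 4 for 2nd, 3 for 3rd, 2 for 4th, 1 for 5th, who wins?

Option 3

Option 1: 8×1 + 8×3 + 5×1 + 9×3 + 5×4 = 84
Option 2: 8×2 + 8×4 + 5×4 + 9×2 + 5×2 = 96
Option 3: 8×4 + 8×5 + 5×3 + 9×1 + 5×5 = 121
Option 4: 8×5 + 8×2 + 5×2 + 9×4 + 5×3 = 117
Option 5: 8×3 + 8×1 + 5×5 + 9×5 + 5×1 = 107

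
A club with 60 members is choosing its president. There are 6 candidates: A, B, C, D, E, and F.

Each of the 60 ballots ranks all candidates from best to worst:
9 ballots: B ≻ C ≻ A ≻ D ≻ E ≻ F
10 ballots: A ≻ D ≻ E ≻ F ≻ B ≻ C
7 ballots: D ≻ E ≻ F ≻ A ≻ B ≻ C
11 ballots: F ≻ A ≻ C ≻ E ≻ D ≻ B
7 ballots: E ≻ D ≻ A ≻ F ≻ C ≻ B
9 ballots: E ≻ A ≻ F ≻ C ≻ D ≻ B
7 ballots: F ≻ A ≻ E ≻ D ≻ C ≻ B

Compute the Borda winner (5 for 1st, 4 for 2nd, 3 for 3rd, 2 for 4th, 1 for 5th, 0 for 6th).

A: 9×3 + 10×5 + 7×2 + 11×4 + 7×3 + 9×4 + 7×4 = 220
B: 9×5 + 10×1 + 7×1 + 11×0 + 7×0 + 9×0 + 7×0 = 62
C: 9×4 + 10×0 + 7×0 + 11×3 + 7×1 + 9×2 + 7×1 = 101
D: 9×2 + 10×4 + 7×5 + 11×1 + 7×4 + 9×1 + 7×2 = 155
E: 9×1 + 10×3 + 7×4 + 11×2 + 7×5 + 9×5 + 7×3 = 190
F: 9×0 + 10×2 + 7×3 + 11×5 + 7×2 + 9×3 + 7×5 = 172

A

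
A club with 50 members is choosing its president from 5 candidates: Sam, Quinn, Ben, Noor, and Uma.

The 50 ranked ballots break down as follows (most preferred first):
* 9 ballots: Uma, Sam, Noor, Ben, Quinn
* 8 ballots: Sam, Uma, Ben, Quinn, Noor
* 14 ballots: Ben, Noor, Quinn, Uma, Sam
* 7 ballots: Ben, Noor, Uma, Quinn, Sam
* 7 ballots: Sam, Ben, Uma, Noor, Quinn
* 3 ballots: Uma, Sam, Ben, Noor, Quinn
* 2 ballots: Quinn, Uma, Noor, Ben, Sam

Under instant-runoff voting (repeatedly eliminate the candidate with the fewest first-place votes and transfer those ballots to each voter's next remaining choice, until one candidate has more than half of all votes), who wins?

Sam

Round 1: Sam 15, Quinn 2, Ben 21, Noor 0, Uma 12. Noor eliminated.
Round 2: Sam 15, Quinn 2, Ben 21, Uma 12. Quinn eliminated.
Round 3: Sam 15, Ben 21, Uma 14. Uma eliminated.
Round 4: Sam 27, Ben 23. Sam has a majority (≥26).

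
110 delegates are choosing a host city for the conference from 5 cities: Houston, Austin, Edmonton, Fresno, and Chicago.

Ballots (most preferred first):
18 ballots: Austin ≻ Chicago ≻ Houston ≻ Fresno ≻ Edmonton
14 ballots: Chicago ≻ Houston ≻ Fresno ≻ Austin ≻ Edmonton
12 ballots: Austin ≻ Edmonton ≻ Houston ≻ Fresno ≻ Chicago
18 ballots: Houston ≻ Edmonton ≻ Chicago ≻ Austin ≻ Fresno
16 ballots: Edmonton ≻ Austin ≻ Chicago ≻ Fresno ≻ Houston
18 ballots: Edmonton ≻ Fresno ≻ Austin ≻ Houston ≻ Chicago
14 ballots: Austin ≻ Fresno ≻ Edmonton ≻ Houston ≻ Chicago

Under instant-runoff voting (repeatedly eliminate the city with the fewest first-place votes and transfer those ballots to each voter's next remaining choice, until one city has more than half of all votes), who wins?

Round 1: Houston 18, Austin 44, Edmonton 34, Fresno 0, Chicago 14. Fresno eliminated.
Round 2: Houston 18, Austin 44, Edmonton 34, Chicago 14. Chicago eliminated.
Round 3: Houston 32, Austin 44, Edmonton 34. Houston eliminated.
Round 4: Austin 58, Edmonton 52. Austin has a majority (≥56).

Austin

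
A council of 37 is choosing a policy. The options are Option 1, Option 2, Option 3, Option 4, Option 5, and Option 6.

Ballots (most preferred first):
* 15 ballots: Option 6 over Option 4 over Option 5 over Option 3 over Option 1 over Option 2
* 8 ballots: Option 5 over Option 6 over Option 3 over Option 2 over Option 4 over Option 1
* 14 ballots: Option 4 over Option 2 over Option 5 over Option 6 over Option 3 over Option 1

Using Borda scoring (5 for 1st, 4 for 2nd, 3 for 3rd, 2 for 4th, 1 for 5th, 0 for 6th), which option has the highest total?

Option 1: 15×1 + 8×0 + 14×0 = 15
Option 2: 15×0 + 8×2 + 14×4 = 72
Option 3: 15×2 + 8×3 + 14×1 = 68
Option 4: 15×4 + 8×1 + 14×5 = 138
Option 5: 15×3 + 8×5 + 14×3 = 127
Option 6: 15×5 + 8×4 + 14×2 = 135

Option 4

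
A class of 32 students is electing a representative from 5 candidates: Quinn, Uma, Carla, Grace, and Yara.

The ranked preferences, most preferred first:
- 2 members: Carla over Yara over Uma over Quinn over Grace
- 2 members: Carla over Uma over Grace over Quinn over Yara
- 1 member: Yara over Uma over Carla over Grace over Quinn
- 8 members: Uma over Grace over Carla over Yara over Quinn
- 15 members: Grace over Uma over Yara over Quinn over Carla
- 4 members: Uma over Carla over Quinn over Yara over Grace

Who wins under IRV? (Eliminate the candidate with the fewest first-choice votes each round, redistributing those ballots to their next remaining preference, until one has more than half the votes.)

Round 1: Quinn 0, Uma 12, Carla 4, Grace 15, Yara 1. Quinn eliminated.
Round 2: Uma 12, Carla 4, Grace 15, Yara 1. Yara eliminated.
Round 3: Uma 13, Carla 4, Grace 15. Carla eliminated.
Round 4: Uma 17, Grace 15. Uma has a majority (≥17).

Uma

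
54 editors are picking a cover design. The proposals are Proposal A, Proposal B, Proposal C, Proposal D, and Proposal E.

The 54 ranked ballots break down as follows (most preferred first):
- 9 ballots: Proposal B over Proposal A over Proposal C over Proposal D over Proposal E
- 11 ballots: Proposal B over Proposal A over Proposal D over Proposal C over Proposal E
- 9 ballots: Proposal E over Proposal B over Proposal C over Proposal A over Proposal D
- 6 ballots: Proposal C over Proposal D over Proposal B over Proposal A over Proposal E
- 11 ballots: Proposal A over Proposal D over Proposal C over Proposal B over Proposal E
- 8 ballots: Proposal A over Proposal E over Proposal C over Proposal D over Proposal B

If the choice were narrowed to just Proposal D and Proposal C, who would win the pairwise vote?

Proposal D is ranked above Proposal C on 22 ballots; Proposal C above Proposal D on 32.

Proposal C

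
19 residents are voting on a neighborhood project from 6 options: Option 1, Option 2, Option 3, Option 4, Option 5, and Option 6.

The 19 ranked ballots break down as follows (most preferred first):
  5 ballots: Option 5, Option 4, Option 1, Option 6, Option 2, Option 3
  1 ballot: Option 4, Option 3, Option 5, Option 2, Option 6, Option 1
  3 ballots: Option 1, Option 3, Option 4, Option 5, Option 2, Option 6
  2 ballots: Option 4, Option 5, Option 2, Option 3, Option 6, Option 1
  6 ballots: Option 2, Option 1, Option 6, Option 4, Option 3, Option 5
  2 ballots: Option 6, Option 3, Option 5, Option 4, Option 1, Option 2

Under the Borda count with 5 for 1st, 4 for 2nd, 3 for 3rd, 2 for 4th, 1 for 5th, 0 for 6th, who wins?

Option 1: 5×3 + 1×0 + 3×5 + 2×0 + 6×4 + 2×1 = 56
Option 2: 5×1 + 1×2 + 3×1 + 2×3 + 6×5 + 2×0 = 46
Option 3: 5×0 + 1×4 + 3×4 + 2×2 + 6×1 + 2×4 = 34
Option 4: 5×4 + 1×5 + 3×3 + 2×5 + 6×2 + 2×2 = 60
Option 5: 5×5 + 1×3 + 3×2 + 2×4 + 6×0 + 2×3 = 48
Option 6: 5×2 + 1×1 + 3×0 + 2×1 + 6×3 + 2×5 = 41

Option 4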